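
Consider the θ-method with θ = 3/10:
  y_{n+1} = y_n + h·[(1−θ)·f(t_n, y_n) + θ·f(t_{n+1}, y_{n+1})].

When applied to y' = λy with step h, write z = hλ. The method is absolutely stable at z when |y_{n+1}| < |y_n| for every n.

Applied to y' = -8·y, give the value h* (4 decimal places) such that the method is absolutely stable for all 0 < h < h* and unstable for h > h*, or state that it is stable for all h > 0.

Test eqn y'=λy, z=hλ:
  y_{n+1} = y_n + z·[7/10·y_n + 3/10·y_{n+1}] ⇒ (1 − 3/10z)y_{n+1} = (1 + 7/10z)y_n
  ⇒ R(z) = (1 + 7/10z)/(1 − 3/10z).

Boundary: |R(x)|=1, x<0.
x=-1.2: |R|=0.1176
R=−1: 1+7/10x = −1+3/10x ⇒ -2/5x=2 ⇒ x=2/(-2/5)=-5.0000
Confirm numerically:
  x=-4.471: |R|=0.90962 <1
  x=-4.032: |R|=0.82476 <1
  x=-3.781: |R|=0.77154 <1
  x=-5.502: |R|=1.07576 >1
  x=-5.331: |R|=1.05094 >1
  x=-5.289: |R|=1.04469 >1
So |R|<1 on (-5.0000, 0).

(-5.0000,0); λ=-8 ⇒ h* = (5)/8 = 0.6250.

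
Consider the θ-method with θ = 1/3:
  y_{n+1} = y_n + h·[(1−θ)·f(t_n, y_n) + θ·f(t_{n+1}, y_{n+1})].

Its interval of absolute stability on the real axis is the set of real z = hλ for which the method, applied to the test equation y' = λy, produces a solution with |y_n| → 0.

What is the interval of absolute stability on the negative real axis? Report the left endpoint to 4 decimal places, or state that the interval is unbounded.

z∈(-6.0000,0).

Set f=λy, z=hλ:
  y_{n+1} = y_n + z·[2/3·y_n + 1/3·y_{n+1}] ⇒ (1 − 1/3z)y_{n+1} = (1 + 2/3z)y_n
  R(z) = (1 + 2/3z)/(1 − 1/3z).

Solve |R(x)|<1 on ℝ⁻.
x=-0.44: |R|=0.6163
R=−1: 1+2/3x = −1+1/3x ⇒ -1/3x=2 ⇒ x=2/(-1/3)=-6.0000
Confirm numerically:
  x=-4.212: |R|=0.75208 <1
  x=-3.168: |R|=0.54086 <1
  x=-3.107: |R|=0.52628 <1
  x=-2.910: |R|=0.47716 <1
  x=-6.314: |R|=1.03371 >1
  x=-6.189: |R|=1.02057 >1
  x=-6.105: |R|=1.01153 >1
Interval (-6.0000, 0).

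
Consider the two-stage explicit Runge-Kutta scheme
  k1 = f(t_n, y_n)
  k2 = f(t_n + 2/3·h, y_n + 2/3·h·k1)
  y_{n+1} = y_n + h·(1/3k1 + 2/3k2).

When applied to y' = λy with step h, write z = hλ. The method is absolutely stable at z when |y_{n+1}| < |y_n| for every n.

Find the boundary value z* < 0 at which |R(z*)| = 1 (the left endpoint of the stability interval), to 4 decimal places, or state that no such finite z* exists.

Set f=λy, z=hλ:
  k1=λy_n ⇒ h·k1=z·y_n;  k2=λ(1+2/3z)y_n ⇒ h·k2=z(1+2/3z)y_n
  y_{n+1}/y_n = 1 + 1/3z + 2/3z(1+2/3z) = 1 + z + 4/9z²
  ⇒ R(z) = 1 + z + 4/9z².

Find x<0 with |R(x)|<1.
x=-0.48: |R|=0.6224
R=1: x+4/9x²=0 ⇒ x=−9/4=-2.2500; min R=1−1/(4·4/9)=0.4375>−1
Confirm numerically:
  x=-2.164: |R|=0.91729 <1
  x=-1.916: |R|=0.71558 <1
  x=-1.159: |R|=0.43801 <1
  x=-2.767: |R|=1.63580 >1
  x=-2.664: |R|=1.49018 >1
  x=-2.284: |R|=1.03451 >1
So |R|<1 on (-2.2500, 0).

z* = -2.2500.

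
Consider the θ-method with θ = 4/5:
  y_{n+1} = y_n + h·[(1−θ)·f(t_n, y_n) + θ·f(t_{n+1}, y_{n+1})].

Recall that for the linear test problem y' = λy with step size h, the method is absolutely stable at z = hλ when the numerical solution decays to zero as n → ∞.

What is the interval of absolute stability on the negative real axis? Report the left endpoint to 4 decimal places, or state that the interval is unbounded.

Test eqn y'=λy, z=hλ:
  y_{n+1} = y_n + z·[1/5·y_n + 4/5·y_{n+1}] ⇒ (1 − 4/5z)y_{n+1} = (1 + 1/5z)y_n
  ⇒ R(z) = (1 + 1/5z)/(1 − 4/5z).

Solve |R(x)|<1 on ℝ⁻.
x=-0.81: |R|=0.5085
x=-2: |R|=0.2308
x=-10: |R|=0.1111
x=-100: |R|=0.2346
θ=4/5≥1/2 ⇒ |1+1/5x|<|1−4/5x| ∀x<0 ⇒ interval (−∞,0).

unbounded; (−∞, 0).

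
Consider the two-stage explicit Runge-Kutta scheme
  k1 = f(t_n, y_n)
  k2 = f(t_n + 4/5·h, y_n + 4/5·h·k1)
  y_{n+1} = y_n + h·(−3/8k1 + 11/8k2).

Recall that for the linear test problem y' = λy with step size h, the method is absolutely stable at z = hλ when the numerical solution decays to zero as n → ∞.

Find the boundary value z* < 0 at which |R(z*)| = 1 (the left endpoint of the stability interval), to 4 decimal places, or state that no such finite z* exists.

z* = -0.9091.

On y'=λy, z=hλ:
  k1=λy_n ⇒ h·k1=z·y_n;  k2=λ(1+4/5z)y_n ⇒ h·k2=z(1+4/5z)y_n
  y_{n+1}/y_n = 1 − 3/8z + 11/8z(1+4/5z) = 1 + z + 11/10z²
  ⇒ R(z) = 1 + z + 11/10z².

Need |R(x)|<1, x<0.
x=-0.97: |R|=1.0650
R=1: x+11/10x²=0 ⇒ x=−10/11=-0.9091; min R=1−1/(4·11/10)=0.7727>−1
Confirm numerically:
  x=-0.853: |R|=0.94737 <1
  x=-0.697: |R|=0.83739 <1
  x=-0.675: |R|=0.82619 <1
  x=-0.553: |R|=0.78339 <1
  x=-1.421: |R|=1.80017 >1
  x=-1.285: |R|=1.53135 >1
  x=-1.169: |R|=1.33422 >1
So |R|<1 on (-0.9091, 0).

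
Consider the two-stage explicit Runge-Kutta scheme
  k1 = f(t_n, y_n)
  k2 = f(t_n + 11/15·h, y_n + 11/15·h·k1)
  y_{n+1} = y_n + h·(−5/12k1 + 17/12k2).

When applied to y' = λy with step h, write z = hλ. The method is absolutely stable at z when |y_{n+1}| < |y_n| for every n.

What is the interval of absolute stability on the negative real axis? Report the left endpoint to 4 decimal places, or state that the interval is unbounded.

(-0.9626, 0).

Set f=λy, z=hλ:
  k1=λy_n ⇒ h·k1=z·y_n;  k2=λ(1+11/15z)y_n ⇒ h·k2=z(1+11/15z)y_n
  y_{n+1}/y_n = 1 − 5/12z + 17/12z(1+11/15z) = 1 + z + 187/180z²
  R(z) = 1 + z + 187/180z².

Boundary: |R(x)|=1, x<0.
x=-0.78: |R|=0.8521
R=1: x+187/180x²=0 ⇒ x=−180/187=-0.9626; min R=1−1/(4·187/180)=0.7594>−1
Confirm numerically:
  x=-0.795: |R|=0.86160 <1
  x=-0.663: |R|=0.79366 <1
  x=-0.517: |R|=0.76068 <1
  x=-1.559: |R|=1.96600 >1
  x=-1.433: |R|=1.70035 >1
  x=-1.349: |R|=1.54157 >1
So |R|<1 on (-0.9626, 0).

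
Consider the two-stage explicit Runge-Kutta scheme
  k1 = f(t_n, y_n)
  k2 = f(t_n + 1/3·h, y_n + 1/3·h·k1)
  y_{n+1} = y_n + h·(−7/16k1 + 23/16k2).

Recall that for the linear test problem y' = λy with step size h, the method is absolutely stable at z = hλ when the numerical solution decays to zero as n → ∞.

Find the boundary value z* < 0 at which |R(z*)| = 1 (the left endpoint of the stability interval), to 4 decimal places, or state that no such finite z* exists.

z* = -2.0870.

Test eqn y'=λy, z=hλ:
  k1=λy_n ⇒ h·k1=z·y_n;  k2=λ(1+1/3z)y_n ⇒ h·k2=z(1+1/3z)y_n
  y_{n+1}/y_n = 1 − 7/16z + 23/16z(1+1/3z) = 1 + z + 23/48z²
  so R(z) = 1 + z + 23/48z².

Solve |R(x)|<1 on ℝ⁻.
x=-0.62: |R|=0.5642
R=1: x+23/48x²=0 ⇒ x=−48/23=-2.0870; min R=1−1/(4·23/48)=0.4783>−1
Confirm numerically:
  x=-1.862: |R|=0.79929 <1
  x=-1.110: |R|=0.48038 <1
  x=-0.905: |R|=0.48745 <1
  x=-0.904: |R|=0.48758 <1
  x=-2.560: |R|=1.58027 >1
  x=-2.393: |R|=1.35092 >1
  x=-2.323: |R|=1.26274 >1
Stable set (-2.0870, 0).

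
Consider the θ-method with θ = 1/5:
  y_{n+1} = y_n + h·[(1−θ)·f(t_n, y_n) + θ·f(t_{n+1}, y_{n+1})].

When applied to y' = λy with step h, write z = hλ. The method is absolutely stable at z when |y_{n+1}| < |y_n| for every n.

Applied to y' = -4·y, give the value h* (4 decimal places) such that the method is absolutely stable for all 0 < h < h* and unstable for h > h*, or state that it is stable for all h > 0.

(-3.3333,0); λ=-4 ⇒ h* = (10/3)/4 = 0.8333.

With y'=λy (z=hλ):
  y_{n+1} = y_n + z·[4/5·y_n + 1/5·y_{n+1}] ⇒ (1 − 1/5z)y_{n+1} = (1 + 4/5z)y_n
  Hence R(z) = (1 + 4/5z)/(1 − 1/5z).

Boundary: |R(x)|=1, x<0.
x=-1.01: |R|=0.1597
R=−1: 1+4/5x = −1+1/5x ⇒ -3/5x=2 ⇒ x=2/(-3/5)=-3.3333
Confirm numerically:
  x=-3.057: |R|=0.89711 <1
  x=-2.857: |R|=0.81812 <1
  x=-2.015: |R|=0.43621 <1
  x=-3.845: |R|=1.17354 >1
  x=-3.777: |R|=1.15165 >1
Stable set (-3.3333, 0).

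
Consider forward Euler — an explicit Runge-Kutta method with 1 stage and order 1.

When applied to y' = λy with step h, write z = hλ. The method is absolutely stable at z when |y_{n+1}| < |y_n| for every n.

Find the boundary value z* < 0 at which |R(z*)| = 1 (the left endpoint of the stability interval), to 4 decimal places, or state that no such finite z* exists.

With y'=λy (z=hλ):
  order 1, 1-stage ⇒ R(z)=1+z
  (e.g. R(-1.76)=-0.76000, |R|=0.76000)

Solve |R(x)|<1 on ℝ⁻.
x=-1.76: |R|=0.7600
|R(-2.06)|=1.0600 |R(-0.85)|=0.1500 |R(-0.53)|=0.4700
Bisect:
  x_lo=-2.7303 |R|=1.7303  x_hi=-0.1059 |R|=0.8941
  mid=-1.41812 |R|=0.41812 →hi
  mid=-2.07422 |R|=1.07422 →lo
  mid=-1.74617 |R|=0.74617 →hi
  mid=-1.91020 |R|=0.91020 →hi
  mid=-1.99221 |R|=0.99221 →hi
  mid=-2.03322 |R|=1.03322 →lo
  mid=-2.01271 |R|=1.01271 →lo
  ...
  [-2.00006,-1.99990] ⇒ x*=-2.0000
So |R|<1 on (-2.0000, 0).

left endpoint -2.0000.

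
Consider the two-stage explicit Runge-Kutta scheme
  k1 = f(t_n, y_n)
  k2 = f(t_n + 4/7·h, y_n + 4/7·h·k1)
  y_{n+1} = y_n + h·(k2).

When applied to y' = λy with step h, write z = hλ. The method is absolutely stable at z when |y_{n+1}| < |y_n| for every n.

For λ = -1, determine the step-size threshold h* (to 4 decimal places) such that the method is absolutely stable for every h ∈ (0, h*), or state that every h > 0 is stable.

With y'=λy (z=hλ):
  k1=λy_n ⇒ h·k1=z·y_n;  k2=λ(1+4/7z)y_n ⇒ h·k2=z(1+4/7z)y_n
  y_{n+1}/y_n = 1 + z(1+4/7z) = 1 + z + 4/7z²
  Hence R(z) = 1 + z + 4/7z².

Find x<0 with |R(x)|<1.
x=-1.26: |R|=0.6472
R=1: x+4/7x²=0 ⇒ x=−7/4=-1.7500; min R=1−1/(4·4/7)=0.5625>−1
Confirm numerically:
  x=-1.617: |R|=0.87711 <1
  x=-1.452: |R|=0.75275 <1
  x=-1.343: |R|=0.68766 <1
  x=-0.857: |R|=0.56269 <1
  x=-2.236: |R|=1.62097 >1
  x=-1.995: |R|=1.27930 >1
Interval (-1.7500, 0).

(-1.7500,0); λ=-1 ⇒ h* = (7/4)/1 = 1.7500.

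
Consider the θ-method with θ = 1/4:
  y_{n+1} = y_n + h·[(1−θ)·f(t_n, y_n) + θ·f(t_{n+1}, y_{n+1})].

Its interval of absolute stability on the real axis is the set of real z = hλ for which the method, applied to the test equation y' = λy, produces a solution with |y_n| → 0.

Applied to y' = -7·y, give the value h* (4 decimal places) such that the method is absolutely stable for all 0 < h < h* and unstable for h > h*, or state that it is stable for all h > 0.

(-4.0000,0); λ=-7 ⇒ h* = (4)/7 = 0.5714.

Set f=λy, z=hλ:
  y_{n+1} = y_n + z·[3/4·y_n + 1/4·y_{n+1}] ⇒ (1 − 1/4z)y_{n+1} = (1 + 3/4z)y_n
  ⇒ R(z) = (1 + 3/4z)/(1 − 1/4z).

Boundary: |R(x)|=1, x<0.
x=-0.48: |R|=0.5714
R=−1: 1+3/4x = −1+1/4x ⇒ -1/2x=2 ⇒ x=2/(-1/2)=-4.0000
Confirm numerically:
  x=-2.796: |R|=0.64567 <1
  x=-2.686: |R|=0.60694 <1
  x=-1.985: |R|=0.32665 <1
  x=-4.452: |R|=1.10696 >1
  x=-4.033: |R|=1.00822 >1
So |R|<1 on (-4.0000, 0).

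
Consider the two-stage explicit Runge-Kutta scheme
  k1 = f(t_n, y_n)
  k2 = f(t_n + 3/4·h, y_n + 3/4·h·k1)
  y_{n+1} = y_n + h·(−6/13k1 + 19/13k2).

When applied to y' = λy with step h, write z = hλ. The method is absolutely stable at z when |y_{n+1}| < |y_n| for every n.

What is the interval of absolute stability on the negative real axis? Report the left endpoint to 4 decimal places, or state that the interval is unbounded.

z∈(-0.9123,0).

On y'=λy, z=hλ:
  k1=λy_n ⇒ h·k1=z·y_n;  k2=λ(1+3/4z)y_n ⇒ h·k2=z(1+3/4z)y_n
  y_{n+1}/y_n = 1 − 6/13z + 19/13z(1+3/4z) = 1 + z + 57/52z²
  R(z) = 1 + z + 57/52z².

Solve |R(x)|<1 on ℝ⁻.
x=-1.3: |R|=1.5525
R=1: x+57/52x²=0 ⇒ x=−52/57=-0.9123; min R=1−1/(4·57/52)=0.7719>−1
Confirm numerically:
  x=-0.797: |R|=0.89929 <1
  x=-0.690: |R|=0.83188 <1
  x=-0.407: |R|=0.77458 <1
  x=-1.364: |R|=1.67539 >1
  x=-1.187: |R|=1.35745 >1
  x=-1.122: |R|=1.25793 >1
Stable set (-0.9123, 0).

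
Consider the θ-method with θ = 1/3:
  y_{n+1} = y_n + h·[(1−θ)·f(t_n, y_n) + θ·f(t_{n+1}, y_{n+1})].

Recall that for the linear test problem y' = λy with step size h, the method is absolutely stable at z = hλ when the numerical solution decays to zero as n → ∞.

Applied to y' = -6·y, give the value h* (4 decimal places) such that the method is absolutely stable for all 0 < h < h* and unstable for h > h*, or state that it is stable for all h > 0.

(-6.0000,0); λ=-6 ⇒ h* = (6)/6 = 1.0000.

On y'=λy, z=hλ:
  y_{n+1} = y_n + z·[2/3·y_n + 1/3·y_{n+1}] ⇒ (1 − 1/3z)y_{n+1} = (1 + 2/3z)y_n
  Hence R(z) = (1 + 2/3z)/(1 − 1/3z).

Find x<0 with |R(x)|<1.
x=-1.23: |R|=0.1277
R=−1: 1+2/3x = −1+1/3x ⇒ -1/3x=2 ⇒ x=2/(-1/3)=-6.0000
Confirm numerically:
  x=-5.636: |R|=0.95785 <1
  x=-3.983: |R|=0.71116 <1
  x=-2.584: |R|=0.38825 <1
  x=-6.433: |R|=1.04590 >1
  x=-6.324: |R|=1.03475 >1
Stable set (-6.0000, 0).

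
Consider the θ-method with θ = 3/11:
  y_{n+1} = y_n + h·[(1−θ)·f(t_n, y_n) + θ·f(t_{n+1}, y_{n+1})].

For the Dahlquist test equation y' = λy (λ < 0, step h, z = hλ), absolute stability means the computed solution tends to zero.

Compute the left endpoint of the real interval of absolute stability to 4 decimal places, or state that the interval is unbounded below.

Set f=λy, z=hλ:
  y_{n+1} = y_n + z·[8/11·y_n + 3/11·y_{n+1}] ⇒ (1 − 3/11z)y_{n+1} = (1 + 8/11z)y_n
  so R(z) = (1 + 8/11z)/(1 − 3/11z).

Need |R(x)|<1, x<0.
x=-1.43: |R|=0.0288
R=−1: 1+8/11x = −1+3/11x ⇒ -5/11x=2 ⇒ x=2/(-5/11)=-4.4000
Confirm numerically:
  x=-3.628: |R|=0.82362 <1
  x=-2.275: |R|=0.40393 <1
  x=-1.842: |R|=0.22607 <1
  x=-4.880: |R|=1.09360 >1
  x=-4.633: |R|=1.04679 >1
  x=-4.551: |R|=1.03063 >1
So |R|<1 on (-4.4000, 0).

z* = -4.4000.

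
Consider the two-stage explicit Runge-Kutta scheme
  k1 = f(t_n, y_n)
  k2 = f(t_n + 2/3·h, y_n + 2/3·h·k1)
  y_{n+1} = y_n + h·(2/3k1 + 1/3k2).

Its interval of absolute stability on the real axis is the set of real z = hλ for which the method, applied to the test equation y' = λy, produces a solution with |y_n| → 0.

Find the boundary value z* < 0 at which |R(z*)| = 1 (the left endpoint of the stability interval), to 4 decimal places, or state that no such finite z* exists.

left endpoint -4.5000.

Test eqn y'=λy, z=hλ:
  k1=λy_n ⇒ h·k1=z·y_n;  k2=λ(1+2/3z)y_n ⇒ h·k2=z(1+2/3z)y_n
  y_{n+1}/y_n = 1 + 2/3z + 1/3z(1+2/3z) = 1 + z + 2/9z²
  R(z) = 1 + z + 2/9z².

Boundary: |R(x)|=1, x<0.
x=-0.55: |R|=0.5172
R=1: x+2/9x²=0 ⇒ x=−9/2=-4.5000; min R=1−1/(4·2/9)=-0.1250>−1
Confirm numerically:
  x=-2.884: |R|=0.03568 <1
  x=-2.785: |R|=0.06139 <1
  x=-2.680: |R|=0.08391 <1
  x=-2.057: |R|=0.11672 <1
  x=-4.988: |R|=1.54092 >1
  x=-4.984: |R|=1.53606 >1
  x=-4.879: |R|=1.41092 >1
Stable set (-4.5000, 0).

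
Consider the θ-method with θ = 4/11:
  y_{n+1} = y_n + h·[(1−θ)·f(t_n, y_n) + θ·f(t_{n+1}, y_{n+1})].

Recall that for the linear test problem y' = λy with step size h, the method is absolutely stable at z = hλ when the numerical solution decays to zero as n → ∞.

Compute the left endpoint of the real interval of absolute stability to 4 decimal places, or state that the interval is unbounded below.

left endpoint -7.3333.

With y'=λy (z=hλ):
  y_{n+1} = y_n + z·[7/11·y_n + 4/11·y_{n+1}] ⇒ (1 − 4/11z)y_{n+1} = (1 + 7/11z)y_n
  so R(z) = (1 + 7/11z)/(1 − 4/11z).

Solve |R(x)|<1 on ℝ⁻.
x=-1.42: |R|=0.0635
R=−1: 1+7/11x = −1+4/11x ⇒ -3/11x=2 ⇒ x=2/(-3/11)=-7.3333
Confirm numerically:
  x=-5.939: |R|=0.87965 <1
  x=-5.457: |R|=0.82853 <1
  x=-3.101: |R|=0.45749 <1
  x=-7.718: |R|=1.02756 >1
  x=-7.605: |R|=1.01968 >1
So |R|<1 on (-7.3333, 0).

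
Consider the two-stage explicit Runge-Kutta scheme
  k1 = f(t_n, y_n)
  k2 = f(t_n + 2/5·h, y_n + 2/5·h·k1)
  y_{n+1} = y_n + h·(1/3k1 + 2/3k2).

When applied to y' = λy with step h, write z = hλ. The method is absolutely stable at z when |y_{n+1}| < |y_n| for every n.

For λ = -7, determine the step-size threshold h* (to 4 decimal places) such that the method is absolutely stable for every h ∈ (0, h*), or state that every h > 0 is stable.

Test eqn y'=λy, z=hλ:
  k1=λy_n ⇒ h·k1=z·y_n;  k2=λ(1+2/5z)y_n ⇒ h·k2=z(1+2/5z)y_n
  y_{n+1}/y_n = 1 + 1/3z + 2/3z(1+2/5z) = 1 + z + 4/15z²
  ⇒ R(z) = 1 + z + 4/15z².

Solve |R(x)|<1 on ℝ⁻.
x=-1.29: |R|=0.1538
R=1: x+4/15x²=0 ⇒ x=−15/4=-3.7500; min R=1−1/(4·4/15)=0.0625>−1
Confirm numerically:
  x=-2.879: |R|=0.33130 <1
  x=-2.391: |R|=0.13350 <1
  x=-1.675: |R|=0.07317 <1
  x=-4.302: |R|=1.63325 >1
  x=-4.157: |R|=1.45117 >1
Interval (-3.7500, 0).

(-3.7500,0); λ=-7 ⇒ h* = (15/4)/7 = 0.5357.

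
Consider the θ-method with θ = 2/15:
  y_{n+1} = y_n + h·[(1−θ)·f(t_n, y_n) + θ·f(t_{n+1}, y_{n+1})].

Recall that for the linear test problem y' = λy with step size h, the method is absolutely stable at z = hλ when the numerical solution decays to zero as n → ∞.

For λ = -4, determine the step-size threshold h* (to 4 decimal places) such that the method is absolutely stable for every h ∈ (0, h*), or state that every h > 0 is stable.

With y'=λy (z=hλ):
  y_{n+1} = y_n + z·[13/15·y_n + 2/15·y_{n+1}] ⇒ (1 − 2/15z)y_{n+1} = (1 + 13/15z)y_n
  so R(z) = (1 + 13/15z)/(1 − 2/15z).

Boundary: |R(x)|=1, x<0.
x=-0.48: |R|=0.5489
R=−1: 1+13/15x = −1+2/15x ⇒ -11/15x=2 ⇒ x=2/(-11/15)=-2.7273
Confirm numerically:
  x=-2.212: |R|=0.70820 <1
  x=-1.933: |R|=0.53689 <1
  x=-1.458: |R|=0.22070 <1
  x=-3.083: |R|=1.18487 >1
  x=-2.941: |R|=1.11259 >1
So |R|<1 on (-2.7273, 0).

(-2.7273,0); λ=-4 ⇒ h* = (30/11)/4 = 0.6818.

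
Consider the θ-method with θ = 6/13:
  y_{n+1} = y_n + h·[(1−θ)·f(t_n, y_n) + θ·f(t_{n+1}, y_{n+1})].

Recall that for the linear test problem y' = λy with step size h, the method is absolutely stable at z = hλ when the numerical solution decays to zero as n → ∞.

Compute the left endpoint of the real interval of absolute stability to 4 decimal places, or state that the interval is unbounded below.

Test eqn y'=λy, z=hλ:
  y_{n+1} = y_n + z·[7/13·y_n + 6/13·y_{n+1}] ⇒ (1 − 6/13z)y_{n+1} = (1 + 7/13z)y_n
  Hence R(z) = (1 + 7/13z)/(1 − 6/13z).

Boundary: |R(x)|=1, x<0.
x=-0.4: |R|=0.6623
R=−1: 1+7/13x = −1+6/13x ⇒ -1/13x=2 ⇒ x=2/(-1/13)=-26.0000
Confirm numerically:
  x=-17.947: |R|=0.93327 <1
  x=-16.423: |R|=0.91414 <1
  x=-12.623: |R|=0.84925 <1
  x=-11.891: |R|=0.83272 <1
  x=-26.584: |R|=1.00339 >1
  x=-26.244: |R|=1.00143 >1
Interval (-26.0000, 0).

left endpoint -26.0000.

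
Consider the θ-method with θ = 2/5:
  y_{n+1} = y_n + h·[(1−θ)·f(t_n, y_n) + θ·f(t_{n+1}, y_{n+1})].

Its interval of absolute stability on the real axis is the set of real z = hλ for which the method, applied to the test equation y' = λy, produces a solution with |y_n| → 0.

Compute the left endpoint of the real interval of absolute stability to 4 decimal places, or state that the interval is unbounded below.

On y'=λy, z=hλ:
  y_{n+1} = y_n + z·[3/5·y_n + 2/5·y_{n+1}] ⇒ (1 − 2/5z)y_{n+1} = (1 + 3/5z)y_n
  ⇒ R(z) = (1 + 3/5z)/(1 − 2/5z).

Find x<0 with |R(x)|<1.
x=-0.77: |R|=0.4113
R=−1: 1+3/5x = −1+2/5x ⇒ -1/5x=2 ⇒ x=2/(-1/5)=-10.0000
Confirm numerically:
  x=-9.264: |R|=0.96872 <1
  x=-5.422: |R|=0.71106 <1
  x=-4.361: |R|=0.58905 <1
  x=-4.059: |R|=0.54711 <1
  x=-10.321: |R|=1.01252 >1
  x=-10.296: |R|=1.01157 >1
Interval (-10.0000, 0).

z* = -10.0000.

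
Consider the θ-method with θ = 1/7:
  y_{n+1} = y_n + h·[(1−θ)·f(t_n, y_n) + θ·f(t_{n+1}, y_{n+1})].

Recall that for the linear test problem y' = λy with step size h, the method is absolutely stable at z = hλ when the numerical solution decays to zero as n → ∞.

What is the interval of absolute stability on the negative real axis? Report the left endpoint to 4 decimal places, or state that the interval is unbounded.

(-2.8000, 0).

With y'=λy (z=hλ):
  y_{n+1} = y_n + z·[6/7·y_n + 1/7·y_{n+1}] ⇒ (1 − 1/7z)y_{n+1} = (1 + 6/7z)y_n
  Hence R(z) = (1 + 6/7z)/(1 − 1/7z).

Find x<0 with |R(x)|<1.
x=-0.83: |R|=0.2580
R=−1: 1+6/7x = −1+1/7x ⇒ -5/7x=2 ⇒ x=2/(-5/7)=-2.8000
Confirm numerically:
  x=-1.887: |R|=0.48633 <1
  x=-1.248: |R|=0.05917 <1
  x=-1.149: |R|=0.01301 <1
  x=-3.298: |R|=1.24179 >1
  x=-3.112: |R|=1.15427 >1
  x=-2.919: |R|=1.05999 >1
Stable set (-2.8000, 0).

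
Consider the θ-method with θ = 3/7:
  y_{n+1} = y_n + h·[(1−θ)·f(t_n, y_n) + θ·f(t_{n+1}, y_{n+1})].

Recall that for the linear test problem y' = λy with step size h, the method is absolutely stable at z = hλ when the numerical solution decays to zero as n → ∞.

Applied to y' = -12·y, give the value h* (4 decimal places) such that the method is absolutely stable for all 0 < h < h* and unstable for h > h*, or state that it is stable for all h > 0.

With y'=λy (z=hλ):
  y_{n+1} = y_n + z·[4/7·y_n + 3/7·y_{n+1}] ⇒ (1 − 3/7z)y_{n+1} = (1 + 4/7z)y_n
  ⇒ R(z) = (1 + 4/7z)/(1 − 3/7z).

Solve |R(x)|<1 on ℝ⁻.
x=-1.19: |R|=0.2119
R=−1: 1+4/7x = −1+3/7x ⇒ -1/7x=2 ⇒ x=2/(-1/7)=-14.0000
Confirm numerically:
  x=-11.051: |R|=0.92656 <1
  x=-9.820: |R|=0.88535 <1
  x=-8.751: |R|=0.84215 <1
  x=-7.359: |R|=0.77161 <1
  x=-14.288: |R|=1.00578 >1
  x=-14.196: |R|=1.00395 >1
Interval (-14.0000, 0).

(-14.0000,0); λ=-12 ⇒ h* = (14)/12 = 1.1667.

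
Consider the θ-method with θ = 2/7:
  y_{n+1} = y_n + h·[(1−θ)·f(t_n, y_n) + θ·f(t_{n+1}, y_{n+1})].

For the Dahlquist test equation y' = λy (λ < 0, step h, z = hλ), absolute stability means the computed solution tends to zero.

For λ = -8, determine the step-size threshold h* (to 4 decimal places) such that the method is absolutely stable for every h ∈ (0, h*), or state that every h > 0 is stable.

Set f=λy, z=hλ:
  y_{n+1} = y_n + z·[5/7·y_n + 2/7·y_{n+1}] ⇒ (1 − 2/7z)y_{n+1} = (1 + 5/7z)y_n
  R(z) = (1 + 5/7z)/(1 − 2/7z).

Solve |R(x)|<1 on ℝ⁻.
x=-0.9: |R|=0.2841
R=−1: 1+5/7x = −1+2/7x ⇒ -3/7x=2 ⇒ x=2/(-3/7)=-4.6667
Confirm numerically:
  x=-3.871: |R|=0.83808 <1
  x=-3.567: |R|=0.76659 <1
  x=-2.159: |R|=0.33531 <1
  x=-5.063: |R|=1.06943 >1
  x=-4.736: |R|=1.01263 >1
Stable set (-4.6667, 0).

(-4.6667,0); λ=-8 ⇒ h* = (14/3)/8 = 0.5833.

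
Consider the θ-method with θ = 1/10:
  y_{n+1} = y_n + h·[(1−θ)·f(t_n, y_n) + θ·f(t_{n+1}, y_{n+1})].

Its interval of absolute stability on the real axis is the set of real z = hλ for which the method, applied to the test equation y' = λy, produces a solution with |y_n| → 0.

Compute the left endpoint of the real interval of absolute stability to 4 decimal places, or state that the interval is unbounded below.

z* = -2.5000.

On y'=λy, z=hλ:
  y_{n+1} = y_n + z·[9/10·y_n + 1/10·y_{n+1}] ⇒ (1 − 1/10z)y_{n+1} = (1 + 9/10z)y_n
  so R(z) = (1 + 9/10z)/(1 − 1/10z).

Boundary: |R(x)|=1, x<0.
x=-0.6: |R|=0.4340
R=−1: 1+9/10x = −1+1/10x ⇒ -4/5x=2 ⇒ x=2/(-4/5)=-2.5000
Confirm numerically:
  x=-2.163: |R|=0.77834 <1
  x=-2.086: |R|=0.72596 <1
  x=-2.059: |R|=0.70744 <1
  x=-3.079: |R|=1.35416 >1
  x=-2.873: |R|=1.23180 >1
Interval (-2.5000, 0).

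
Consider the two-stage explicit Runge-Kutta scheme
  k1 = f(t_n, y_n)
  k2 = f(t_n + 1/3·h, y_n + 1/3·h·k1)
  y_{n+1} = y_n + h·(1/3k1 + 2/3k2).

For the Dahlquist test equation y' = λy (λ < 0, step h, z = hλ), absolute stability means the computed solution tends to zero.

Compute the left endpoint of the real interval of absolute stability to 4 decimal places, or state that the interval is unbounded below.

z* = -4.5000.

Set f=λy, z=hλ:
  k1=λy_n ⇒ h·k1=z·y_n;  k2=λ(1+1/3z)y_n ⇒ h·k2=z(1+1/3z)y_n
  y_{n+1}/y_n = 1 + 1/3z + 2/3z(1+1/3z) = 1 + z + 2/9z²
  so R(z) = 1 + z + 2/9z².

Solve |R(x)|<1 on ℝ⁻.
x=-0.92: |R|=0.2681
R=1: x+2/9x²=0 ⇒ x=−9/2=-4.5000; min R=1−1/(4·2/9)=-0.1250>−1
Confirm numerically:
  x=-3.919: |R|=0.49401 <1
  x=-2.809: |R|=0.05556 <1
  x=-2.128: |R|=0.12169 <1
  x=-5.088: |R|=1.66483 >1
  x=-5.077: |R|=1.65098 >1
  x=-4.885: |R|=1.41794 >1
Interval (-4.5000, 0).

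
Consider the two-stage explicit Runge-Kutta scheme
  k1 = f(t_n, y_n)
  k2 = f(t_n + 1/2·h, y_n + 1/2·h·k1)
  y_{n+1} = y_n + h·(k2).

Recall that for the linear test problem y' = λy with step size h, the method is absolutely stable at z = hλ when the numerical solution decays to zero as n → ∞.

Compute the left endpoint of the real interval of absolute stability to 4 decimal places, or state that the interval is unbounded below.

left endpoint -2.0000.

With y'=λy (z=hλ):
  k1=λy_n ⇒ h·k1=z·y_n;  k2=λ(1+1/2z)y_n ⇒ h·k2=z(1+1/2z)y_n
  y_{n+1}/y_n = 1 + z(1+1/2z) = 1 + z + 1/2z²
  R(z) = 1 + z + 1/2z².

Solve |R(x)|<1 on ℝ⁻.
x=-1.46: |R|=0.6058
R=1: x+1/2x²=0 ⇒ x=−2=-2.0000; min R=1−1/(4·1/2)=0.5000>−1
Confirm numerically:
  x=-1.647: |R|=0.70930 <1
  x=-1.203: |R|=0.52060 <1
  x=-1.175: |R|=0.51531 <1
  x=-1.041: |R|=0.50084 <1
  x=-2.295: |R|=1.33851 >1
  x=-2.036: |R|=1.03665 >1
Interval (-2.0000, 0).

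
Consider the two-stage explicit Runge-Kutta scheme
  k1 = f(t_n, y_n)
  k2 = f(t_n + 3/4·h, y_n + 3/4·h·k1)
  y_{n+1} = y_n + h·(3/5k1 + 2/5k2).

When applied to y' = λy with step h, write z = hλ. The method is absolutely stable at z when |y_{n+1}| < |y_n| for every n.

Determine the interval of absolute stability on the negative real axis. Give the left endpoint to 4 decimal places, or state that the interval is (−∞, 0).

Test eqn y'=λy, z=hλ:
  k1=λy_n ⇒ h·k1=z·y_n;  k2=λ(1+3/4z)y_n ⇒ h·k2=z(1+3/4z)y_n
  y_{n+1}/y_n = 1 + 3/5z + 2/5z(1+3/4z) = 1 + z + 3/10z²
  Hence R(z) = 1 + z + 3/10z².

Solve |R(x)|<1 on ℝ⁻.
x=-1.77: |R|=0.1699
R=1: x+3/10x²=0 ⇒ x=−10/3=-3.3333; min R=1−1/(4·3/10)=0.1667>−1
Confirm numerically:
  x=-2.972: |R|=0.67784 <1
  x=-2.691: |R|=0.48144 <1
  x=-2.369: |R|=0.31465 <1
  x=-2.035: |R|=0.20737 <1
  x=-3.646: |R|=1.34199 >1
  x=-3.409: |R|=1.07738 >1
Stable set (-3.3333, 0).

z∈(-3.3333,0).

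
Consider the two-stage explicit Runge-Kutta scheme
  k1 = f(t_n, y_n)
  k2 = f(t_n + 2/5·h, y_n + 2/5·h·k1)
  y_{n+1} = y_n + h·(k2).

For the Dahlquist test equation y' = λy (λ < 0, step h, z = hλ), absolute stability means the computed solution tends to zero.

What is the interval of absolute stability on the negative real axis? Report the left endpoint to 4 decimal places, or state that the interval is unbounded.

(-2.5000, 0).

Set f=λy, z=hλ:
  k1=λy_n ⇒ h·k1=z·y_n;  k2=λ(1+2/5z)y_n ⇒ h·k2=z(1+2/5z)y_n
  y_{n+1}/y_n = 1 + z(1+2/5z) = 1 + z + 2/5z²
  R(z) = 1 + z + 2/5z².

Need |R(x)|<1, x<0.
x=-1.33: |R|=0.3776
R=1: x+2/5x²=0 ⇒ x=−5/2=-2.5000; min R=1−1/(4·2/5)=0.3750>−1
Confirm numerically:
  x=-2.049: |R|=0.63036 <1
  x=-2.044: |R|=0.62717 <1
  x=-1.255: |R|=0.37501 <1
  x=-1.196: |R|=0.37617 <1
  x=-3.100: |R|=1.74400 >1
  x=-2.527: |R|=1.02729 >1
Stable set (-2.5000, 0).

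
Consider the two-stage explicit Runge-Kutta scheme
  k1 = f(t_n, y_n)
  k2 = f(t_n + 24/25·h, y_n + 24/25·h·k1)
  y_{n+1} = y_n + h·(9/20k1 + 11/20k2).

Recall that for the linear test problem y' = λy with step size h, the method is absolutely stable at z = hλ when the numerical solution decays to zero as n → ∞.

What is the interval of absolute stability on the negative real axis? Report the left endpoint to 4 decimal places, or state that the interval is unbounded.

With y'=λy (z=hλ):
  k1=λy_n ⇒ h·k1=z·y_n;  k2=λ(1+24/25z)y_n ⇒ h·k2=z(1+24/25z)y_n
  y_{n+1}/y_n = 1 + 9/20z + 11/20z(1+24/25z) = 1 + z + 66/125z²
  ⇒ R(z) = 1 + z + 66/125z².

Boundary: |R(x)|=1, x<0.
x=-1.67: |R|=0.8025
R=1: x+66/125x²=0 ⇒ x=−125/66=-1.8939; min R=1−1/(4·66/125)=0.5265>−1
Confirm numerically:
  x=-1.479: |R|=0.67597 <1
  x=-1.166: |R|=0.55185 <1
  x=-0.826: |R|=0.53424 <1
  x=-2.492: |R|=1.78691 >1
  x=-2.016: |R|=1.12993 >1
Stable set (-1.8939, 0).

z∈(-1.8939,0).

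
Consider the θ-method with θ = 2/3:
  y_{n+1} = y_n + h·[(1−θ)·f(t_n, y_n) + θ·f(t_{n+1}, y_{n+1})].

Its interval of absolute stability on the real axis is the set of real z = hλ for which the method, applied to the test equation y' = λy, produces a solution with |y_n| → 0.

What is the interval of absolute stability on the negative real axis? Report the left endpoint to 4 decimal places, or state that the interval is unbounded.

Test eqn y'=λy, z=hλ:
  y_{n+1} = y_n + z·[1/3·y_n + 2/3·y_{n+1}] ⇒ (1 − 2/3z)y_{n+1} = (1 + 1/3z)y_n
  ⇒ R(z) = (1 + 1/3z)/(1 − 2/3z).

Boundary: |R(x)|=1, x<0.
x=-1.66: |R|=0.2120
x=-2: |R|=0.1429
x=-10: |R|=0.3043
x=-100: |R|=0.4778
θ=2/3≥1/2 ⇒ |1+1/3x|<|1−2/3x| ∀x<0 ⇒ unbounded interval.

(−∞, 0) — no finite endpoint.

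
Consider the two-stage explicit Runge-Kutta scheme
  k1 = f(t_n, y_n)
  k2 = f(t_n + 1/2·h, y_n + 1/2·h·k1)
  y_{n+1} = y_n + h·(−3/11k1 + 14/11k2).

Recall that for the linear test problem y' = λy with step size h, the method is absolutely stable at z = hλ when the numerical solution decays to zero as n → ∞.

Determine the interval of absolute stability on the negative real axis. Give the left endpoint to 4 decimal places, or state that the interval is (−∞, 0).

(-1.5714, 0).

Set f=λy, z=hλ:
  k1=λy_n ⇒ h·k1=z·y_n;  k2=λ(1+1/2z)y_n ⇒ h·k2=z(1+1/2z)y_n
  y_{n+1}/y_n = 1 − 3/11z + 14/11z(1+1/2z) = 1 + z + 7/11z²
  R(z) = 1 + z + 7/11z².

Solve |R(x)|<1 on ℝ⁻.
x=-1.08: |R|=0.6623
R=1: x+7/11x²=0 ⇒ x=−11/7=-1.5714; min R=1−1/(4·7/11)=0.6071>−1
Confirm numerically:
  x=-1.472: |R|=0.90686 <1
  x=-1.086: |R|=0.66452 <1
  x=-0.931: |R|=0.62058 <1
  x=-0.884: |R|=0.61329 <1
  x=-2.069: |R|=1.65512 >1
  x=-2.045: |R|=1.61629 >1
  x=-2.028: |R|=1.58923 >1
Stable set (-1.5714, 0).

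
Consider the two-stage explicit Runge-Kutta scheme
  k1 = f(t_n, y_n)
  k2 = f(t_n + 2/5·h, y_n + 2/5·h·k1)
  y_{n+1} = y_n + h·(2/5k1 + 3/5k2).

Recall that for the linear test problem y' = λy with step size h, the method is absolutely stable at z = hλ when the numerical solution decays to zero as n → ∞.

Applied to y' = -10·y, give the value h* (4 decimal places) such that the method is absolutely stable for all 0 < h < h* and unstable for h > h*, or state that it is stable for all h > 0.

With y'=λy (z=hλ):
  k1=λy_n ⇒ h·k1=z·y_n;  k2=λ(1+2/5z)y_n ⇒ h·k2=z(1+2/5z)y_n
  y_{n+1}/y_n = 1 + 2/5z + 3/5z(1+2/5z) = 1 + z + 6/25z²
  ⇒ R(z) = 1 + z + 6/25z².

Solve |R(x)|<1 on ℝ⁻.
x=-1.23: |R|=0.1331
R=1: x+6/25x²=0 ⇒ x=−25/6=-4.1667; min R=1−1/(4·6/25)=-0.0417>−1
Confirm numerically:
  x=-3.552: |R|=0.47601 <1
  x=-2.640: |R|=0.03270 <1
  x=-1.834: |R|=0.02675 <1
  x=-4.757: |R|=1.67397 >1
  x=-4.750: |R|=1.66500 >1
  x=-4.548: |R|=1.41623 >1
So |R|<1 on (-4.1667, 0).

(-4.1667,0); λ=-10 ⇒ h* = (25/6)/10 = 0.4167.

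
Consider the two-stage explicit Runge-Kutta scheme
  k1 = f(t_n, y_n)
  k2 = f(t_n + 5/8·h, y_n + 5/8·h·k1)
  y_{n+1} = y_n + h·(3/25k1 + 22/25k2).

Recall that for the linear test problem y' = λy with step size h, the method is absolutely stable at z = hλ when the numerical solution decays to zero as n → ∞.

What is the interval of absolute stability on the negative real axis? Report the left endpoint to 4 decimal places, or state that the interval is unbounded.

z∈(-1.8182,0).

With y'=λy (z=hλ):
  k1=λy_n ⇒ h·k1=z·y_n;  k2=λ(1+5/8z)y_n ⇒ h·k2=z(1+5/8z)y_n
  y_{n+1}/y_n = 1 + 3/25z + 22/25z(1+5/8z) = 1 + z + 11/20z²
  Hence R(z) = 1 + z + 11/20z².

Boundary: |R(x)|=1, x<0.
x=-0.49: |R|=0.6421
R=1: x+11/20x²=0 ⇒ x=−20/11=-1.8182; min R=1−1/(4·11/20)=0.5455>−1
Confirm numerically:
  x=-1.744: |R|=0.92884 <1
  x=-1.512: |R|=0.74538 <1
  x=-1.158: |R|=0.57953 <1
  x=-0.839: |R|=0.54816 <1
  x=-2.257: |R|=1.54473 >1
  x=-1.989: |R|=1.18687 >1
  x=-1.854: |R|=1.03652 >1
Stable set (-1.8182, 0).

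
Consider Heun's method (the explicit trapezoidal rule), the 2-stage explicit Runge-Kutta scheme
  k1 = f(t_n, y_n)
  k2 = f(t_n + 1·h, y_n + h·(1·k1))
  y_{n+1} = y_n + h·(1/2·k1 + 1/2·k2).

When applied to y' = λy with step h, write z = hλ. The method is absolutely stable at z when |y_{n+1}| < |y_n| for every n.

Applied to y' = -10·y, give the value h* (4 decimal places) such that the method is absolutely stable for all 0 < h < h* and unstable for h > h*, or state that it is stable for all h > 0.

(-2.0000,0); λ=-10 ⇒ h* = 0.2000.

Set f=λy, z=hλ:
  order 2, 2-stage ⇒ R(z)=1+z+z^2/2
  (e.g. R(-0.88)=0.50720, |R|=0.50720)

Need |R(x)|<1, x<0.
x=-0.88: |R|=0.5072
|R(-1.87)|=0.8785 |R(-1.47)|=0.6104 |R(-1.13)|=0.5085
Bisect:
  x_lo=-2.4890 |R|=1.6085  x_hi=-0.2284 |R|=0.7977
  mid=-1.35868 |R|=0.56433 →hi
  mid=-1.92382 |R|=0.92672 →hi
  mid=-2.20639 |R|=1.22768 →lo
  mid=-2.06510 |R|=1.06722 →lo
  mid=-1.99446 |R|=0.99448 →hi
  mid=-2.02978 |R|=1.03022 →lo
  mid=-2.01212 |R|=1.01219 →lo
  ...
  [-2.00012,-1.99998] ⇒ x*=-2.0000
So |R|<1 on (-2.0000, 0).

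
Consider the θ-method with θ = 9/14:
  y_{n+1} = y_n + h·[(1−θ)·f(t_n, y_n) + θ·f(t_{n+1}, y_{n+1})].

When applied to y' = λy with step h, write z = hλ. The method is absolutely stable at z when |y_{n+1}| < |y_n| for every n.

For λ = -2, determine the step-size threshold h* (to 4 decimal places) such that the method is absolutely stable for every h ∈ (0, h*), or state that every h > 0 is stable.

interval (−∞, 0). Any h>0 works for λ=-2.

With y'=λy (z=hλ):
  y_{n+1} = y_n + z·[5/14·y_n + 9/14·y_{n+1}] ⇒ (1 − 9/14z)y_{n+1} = (1 + 5/14z)y_n
  R(z) = (1 + 5/14z)/(1 − 9/14z).

Solve |R(x)|<1 on ℝ⁻.
x=-1.13: |R|=0.3455
x=-2: |R|=0.1250
x=-10: |R|=0.3462
x=-100: |R|=0.5317
θ=9/14≥1/2 ⇒ |1+5/14x|<|1−9/14x| ∀x<0 ⇒ interval (−∞,0).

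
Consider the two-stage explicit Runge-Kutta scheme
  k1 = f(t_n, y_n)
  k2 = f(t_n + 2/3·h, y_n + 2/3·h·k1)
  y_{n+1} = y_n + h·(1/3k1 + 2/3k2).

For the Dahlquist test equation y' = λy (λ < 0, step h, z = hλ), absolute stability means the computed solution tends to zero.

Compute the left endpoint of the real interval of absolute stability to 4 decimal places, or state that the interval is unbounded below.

left endpoint -2.2500.

Test eqn y'=λy, z=hλ:
  k1=λy_n ⇒ h·k1=z·y_n;  k2=λ(1+2/3z)y_n ⇒ h·k2=z(1+2/3z)y_n
  y_{n+1}/y_n = 1 + 1/3z + 2/3z(1+2/3z) = 1 + z + 4/9z²
  so R(z) = 1 + z + 4/9z².

Find x<0 with |R(x)|<1.
x=-1.67: |R|=0.5695
R=1: x+4/9x²=0 ⇒ x=−9/4=-2.2500; min R=1−1/(4·4/9)=0.4375>−1
Confirm numerically:
  x=-1.872: |R|=0.68550 <1
  x=-1.824: |R|=0.65466 <1
  x=-1.265: |R|=0.44621 <1
  x=-2.768: |R|=1.63726 >1
  x=-2.649: |R|=1.46976 >1
  x=-2.606: |R|=1.41233 >1
Interval (-2.2500, 0).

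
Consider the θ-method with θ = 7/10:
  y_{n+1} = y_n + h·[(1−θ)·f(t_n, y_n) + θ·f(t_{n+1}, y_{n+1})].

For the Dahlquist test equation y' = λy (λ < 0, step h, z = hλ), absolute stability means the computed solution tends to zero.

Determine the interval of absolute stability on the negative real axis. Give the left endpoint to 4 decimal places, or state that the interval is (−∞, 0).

(−∞, 0) — no finite endpoint.

On y'=λy, z=hλ:
  y_{n+1} = y_n + z·[3/10·y_n + 7/10·y_{n+1}] ⇒ (1 − 7/10z)y_{n+1} = (1 + 3/10z)y_n
  R(z) = (1 + 3/10z)/(1 − 7/10z).

Find x<0 with |R(x)|<1.
x=-1.13: |R|=0.3691
x=-2: |R|=0.1667
x=-10: |R|=0.2500
x=-100: |R|=0.4085
θ=7/10≥1/2 ⇒ |1+3/10x|<|1−7/10x| ∀x<0 ⇒ stable on all of ℝ⁻.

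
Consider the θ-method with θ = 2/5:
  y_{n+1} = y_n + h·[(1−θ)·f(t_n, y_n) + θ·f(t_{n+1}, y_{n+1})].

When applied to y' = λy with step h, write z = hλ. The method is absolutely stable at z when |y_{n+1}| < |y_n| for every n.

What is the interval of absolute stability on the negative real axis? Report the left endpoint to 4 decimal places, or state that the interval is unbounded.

(-10.0000, 0).

On y'=λy, z=hλ:
  y_{n+1} = y_n + z·[3/5·y_n + 2/5·y_{n+1}] ⇒ (1 − 2/5z)y_{n+1} = (1 + 3/5z)y_n
  ⇒ R(z) = (1 + 3/5z)/(1 − 2/5z).

Need |R(x)|<1, x<0.
x=-0.53: |R|=0.5627
R=−1: 1+3/5x = −1+2/5x ⇒ -1/5x=2 ⇒ x=2/(-1/5)=-10.0000
Confirm numerically:
  x=-6.459: |R|=0.80238 <1
  x=-6.430: |R|=0.80011 <1
  x=-5.984: |R|=0.76332 <1
  x=-10.386: |R|=1.01498 >1
  x=-10.360: |R|=1.01400 >1
  x=-10.298: |R|=1.01164 >1
So |R|<1 on (-10.0000, 0).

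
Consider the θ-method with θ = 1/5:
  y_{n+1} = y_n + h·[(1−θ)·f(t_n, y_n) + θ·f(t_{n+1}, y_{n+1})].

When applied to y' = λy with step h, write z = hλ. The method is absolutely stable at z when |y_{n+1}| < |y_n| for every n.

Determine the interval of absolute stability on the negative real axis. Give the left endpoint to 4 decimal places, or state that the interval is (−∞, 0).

Set f=λy, z=hλ:
  y_{n+1} = y_n + z·[4/5·y_n + 1/5·y_{n+1}] ⇒ (1 − 1/5z)y_{n+1} = (1 + 4/5z)y_n
  R(z) = (1 + 4/5z)/(1 − 1/5z).

Solve |R(x)|<1 on ℝ⁻.
x=-1.23: |R|=0.0128
R=−1: 1+4/5x = −1+1/5x ⇒ -3/5x=2 ⇒ x=2/(-3/5)=-3.3333
Confirm numerically:
  x=-2.797: |R|=0.79364 <1
  x=-2.197: |R|=0.52633 <1
  x=-1.863: |R|=0.35728 <1
  x=-3.805: |R|=1.16070 >1
  x=-3.649: |R|=1.10949 >1
  x=-3.592: |R|=1.09032 >1
So |R|<1 on (-3.3333, 0).

z∈(-3.3333,0).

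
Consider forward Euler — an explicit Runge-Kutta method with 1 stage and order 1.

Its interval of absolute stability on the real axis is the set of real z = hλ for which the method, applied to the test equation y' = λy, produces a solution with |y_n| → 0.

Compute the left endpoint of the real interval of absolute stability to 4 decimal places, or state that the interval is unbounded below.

left endpoint -2.0000.

Set f=λy, z=hλ:
  order 1, 1-stage ⇒ R(z)=1+z
  (e.g. R(-0.93)=0.07000, |R|=0.07000)

Solve |R(x)|<1 on ℝ⁻.
x=-0.93: |R|=0.0700
|R(-1.15)|=0.1500 |R(-1.11)|=0.1100 |R(-0.97)|=0.0300
Bisect:
  x_lo=-2.4735 |R|=1.4735  x_hi=-0.1863 |R|=0.8137
  mid=-1.32987 |R|=0.32987 →hi
  mid=-1.90167 |R|=0.90167 →hi
  mid=-2.18757 |R|=1.18757 →lo
  mid=-2.04462 |R|=1.04462 →lo
  mid=-1.97315 |R|=0.97315 →hi
  mid=-2.00889 |R|=1.00889 →lo
  mid=-1.99102 |R|=0.99102 →hi
  mid=-1.99995 |R|=0.99995 →hi
  mid=-2.00442 |R|=1.00442 →lo
  ...
  [-2.00009,-1.99995] ⇒ x*=-2.0000
Interval (-2.0000, 0).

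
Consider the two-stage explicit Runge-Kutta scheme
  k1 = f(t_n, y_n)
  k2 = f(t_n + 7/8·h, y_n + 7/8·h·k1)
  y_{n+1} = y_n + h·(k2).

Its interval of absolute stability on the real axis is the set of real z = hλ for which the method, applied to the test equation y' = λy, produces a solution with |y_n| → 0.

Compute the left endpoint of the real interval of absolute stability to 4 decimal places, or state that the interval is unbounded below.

With y'=λy (z=hλ):
  k1=λy_n ⇒ h·k1=z·y_n;  k2=λ(1+7/8z)y_n ⇒ h·k2=z(1+7/8z)y_n
  y_{n+1}/y_n = 1 + z(1+7/8z) = 1 + z + 7/8z²
  so R(z) = 1 + z + 7/8z².

Need |R(x)|<1, x<0.
x=-1.24: |R|=1.1054
R=1: x+7/8x²=0 ⇒ x=−8/7=-1.1429; min R=1−1/(4·7/8)=0.7143>−1
Confirm numerically:
  x=-0.955: |R|=0.84302 <1
  x=-0.688: |R|=0.72618 <1
  x=-0.543: |R|=0.71499 <1
  x=-0.500: |R|=0.71875 <1
  x=-1.579: |R|=1.60259 >1
  x=-1.385: |R|=1.29345 >1
So |R|<1 on (-1.1429, 0).

left endpoint -1.1429.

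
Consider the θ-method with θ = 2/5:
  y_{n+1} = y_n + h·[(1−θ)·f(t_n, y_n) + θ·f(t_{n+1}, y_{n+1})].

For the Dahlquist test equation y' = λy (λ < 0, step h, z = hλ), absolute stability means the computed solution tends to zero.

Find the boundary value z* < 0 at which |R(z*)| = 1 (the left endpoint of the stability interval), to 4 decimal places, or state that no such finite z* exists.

left endpoint -10.0000.

Test eqn y'=λy, z=hλ:
  y_{n+1} = y_n + z·[3/5·y_n + 2/5·y_{n+1}] ⇒ (1 − 2/5z)y_{n+1} = (1 + 3/5z)y_n
  R(z) = (1 + 3/5z)/(1 − 2/5z).

Need |R(x)|<1, x<0.
x=-0.5: |R|=0.5833
R=−1: 1+3/5x = −1+2/5x ⇒ -1/5x=2 ⇒ x=2/(-1/5)=-10.0000
Confirm numerically:
  x=-7.133: |R|=0.85119 <1
  x=-6.135: |R|=0.77620 <1
  x=-4.057: |R|=0.54682 <1
  x=-10.387: |R|=1.01502 >1
  x=-10.334: |R|=1.01301 >1
Interval (-10.0000, 0).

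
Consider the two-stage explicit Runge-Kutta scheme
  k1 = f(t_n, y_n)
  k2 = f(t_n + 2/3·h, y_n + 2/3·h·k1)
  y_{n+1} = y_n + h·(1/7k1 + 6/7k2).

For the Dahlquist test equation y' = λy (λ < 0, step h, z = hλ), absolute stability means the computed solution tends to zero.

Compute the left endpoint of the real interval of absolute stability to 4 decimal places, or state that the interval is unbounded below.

left endpoint -1.7500.

Test eqn y'=λy, z=hλ:
  k1=λy_n ⇒ h·k1=z·y_n;  k2=λ(1+2/3z)y_n ⇒ h·k2=z(1+2/3z)y_n
  y_{n+1}/y_n = 1 + 1/7z + 6/7z(1+2/3z) = 1 + z + 4/7z²
  Hence R(z) = 1 + z + 4/7z².

Find x<0 with |R(x)|<1.
x=-1.35: |R|=0.6914
R=1: x+4/7x²=0 ⇒ x=−7/4=-1.7500; min R=1−1/(4·4/7)=0.5625>−1
Confirm numerically:
  x=-1.481: |R|=0.77235 <1
  x=-1.352: |R|=0.69252 <1
  x=-1.005: |R|=0.57216 <1
  x=-2.220: |R|=1.59623 >1
  x=-2.200: |R|=1.56571 >1
Interval (-1.7500, 0).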